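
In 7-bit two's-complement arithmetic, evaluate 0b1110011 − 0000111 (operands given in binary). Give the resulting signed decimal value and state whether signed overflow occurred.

-20; no overflow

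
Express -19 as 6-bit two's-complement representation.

101101

|-19| = 19 = 010011 in 6 bits.
Invert the bits: 101100. Add 1: 101101.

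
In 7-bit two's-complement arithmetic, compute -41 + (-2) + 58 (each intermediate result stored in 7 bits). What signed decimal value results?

15

-41 + (-2) = -43 (1010101)
-43 + 58 = 15 (0001111)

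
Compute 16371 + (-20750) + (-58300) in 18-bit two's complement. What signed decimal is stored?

-62679

16371 + (-20750) = -4379 (111110111011100101)
-4379 + (-58300) = -62679 (110000101100101001)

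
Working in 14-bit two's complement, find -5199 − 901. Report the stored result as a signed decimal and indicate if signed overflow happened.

-6100; no overflow

-5199 → 10101110110001
901 → 00001110000101
Subtract via negate-and-add: invert 00001110000101 + 1 = 11110001111011 (i.e. -901).
  10101110110001
+ 11110001111011
= 10100000101100  (discard carry-out 1)
Result 10100000101100: MSB = 1 → 10284 − 16384 = -6100.
Both addends (after negating the subtrahend) are negative and so is the stored result: no signed overflow.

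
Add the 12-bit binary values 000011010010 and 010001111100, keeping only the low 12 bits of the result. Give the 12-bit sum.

  000011010010
+ 010001111100
= 010101001110

010101001110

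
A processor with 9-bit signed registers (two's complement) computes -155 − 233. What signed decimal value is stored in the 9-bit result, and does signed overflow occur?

124; overflow

-155 → 101100101
233 → 011101001
Subtract via negate-and-add: invert 011101001 + 1 = 100010111 (i.e. -233).
  101100101
+ 100010111
= 001111100  (discard carry-out 1)
Result 001111100: MSB = 0 → value 124.
Both addends (after negating the subtrahend) are negative but the stored result is non-negative: signed overflow. The true value -155 − 233 = -388 lies outside [-256, 255].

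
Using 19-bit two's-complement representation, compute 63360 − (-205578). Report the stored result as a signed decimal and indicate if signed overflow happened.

-255350; overflow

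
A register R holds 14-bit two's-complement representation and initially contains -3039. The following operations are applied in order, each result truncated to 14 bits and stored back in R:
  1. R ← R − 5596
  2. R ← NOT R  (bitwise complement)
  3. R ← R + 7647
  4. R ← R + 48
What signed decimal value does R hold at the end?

-55

Start: R = -3039 = 11010000100001.
R = -3039 − 5596 = -8635; wraps to 7749 = 01111001000101
R = NOT 01111001000101 = 10000110111010 = -7750
R = -7750 + 7647 = -103 = 11111110011001
R = -103 + 48 = -55 = 11111111001001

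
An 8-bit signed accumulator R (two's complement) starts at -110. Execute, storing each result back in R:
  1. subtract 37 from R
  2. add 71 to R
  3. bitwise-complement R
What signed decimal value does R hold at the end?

Start: R = -110 = 10010010.
R = -110 − 37 = -147; wraps to 109 = 01101101
R = 109 + 71 = 180; wraps to -76 = 10110100
R = NOT 10110100 = 01001011 = 75

75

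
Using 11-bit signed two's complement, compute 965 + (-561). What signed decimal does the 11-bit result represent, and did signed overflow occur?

965 → 01111000101
-561 → 10111001111
  01111000101
+ 10111001111
= 00110010100  (discard carry-out 1)
Result 00110010100: MSB = 0 → value 404.
Addends have opposite signs, so signed overflow cannot occur.

404; no overflow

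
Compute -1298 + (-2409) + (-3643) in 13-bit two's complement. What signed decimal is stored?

-1298 + (-2409) = -3707 (1000110000101)
-3707 + (-3643) = -7350 → wraps to 842 (0001101001010)

842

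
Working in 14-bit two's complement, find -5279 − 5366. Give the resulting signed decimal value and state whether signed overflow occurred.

5739; overflow

-5279 → 10101101100001
5366 → 01010011110110
Subtract via negate-and-add: invert 01010011110110 + 1 = 10101100001010 (i.e. -5366).
  10101101100001
+ 10101100001010
= 01011001101011  (discard carry-out 1)
Result 01011001101011: MSB = 0 → value 5739.
Both addends (after negating the subtrahend) are negative but the stored result is non-negative: signed overflow. The true value -5279 − 5366 = -10645 lies outside [-8192, 8191].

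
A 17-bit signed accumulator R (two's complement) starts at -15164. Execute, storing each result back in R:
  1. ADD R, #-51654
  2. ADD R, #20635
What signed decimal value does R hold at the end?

-46183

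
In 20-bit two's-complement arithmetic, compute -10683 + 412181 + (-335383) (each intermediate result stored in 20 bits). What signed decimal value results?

-10683 + 412181 = 401498 (01100010000001011010)
401498 + (-335383) = 66115 (00010000001001000011)

66115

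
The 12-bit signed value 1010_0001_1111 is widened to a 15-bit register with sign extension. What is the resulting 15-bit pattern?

MSB of 101000011111 is 1; replicate it into the new high bits.
111|101000011111 → 111101000011111 (still -1505).

111101000011111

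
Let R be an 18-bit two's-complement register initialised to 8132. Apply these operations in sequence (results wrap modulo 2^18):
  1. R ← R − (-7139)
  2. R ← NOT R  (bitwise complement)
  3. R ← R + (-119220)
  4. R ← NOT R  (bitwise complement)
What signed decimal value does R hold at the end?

Start: R = 8132 = 000001111111000100.
R = 8132 − (-7139) = 15271 = 000011101110100111
R = NOT 000011101110100111 = 111100010001011000 = -15272
R = -15272 + (-119220) = -134492; wraps to 127652 = 011111001010100100
R = NOT 011111001010100100 = 100000110101011011 = -127653

-127653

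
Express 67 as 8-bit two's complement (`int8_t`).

67 is non-negative, so write it directly in 8 bits: 01000011.

01000011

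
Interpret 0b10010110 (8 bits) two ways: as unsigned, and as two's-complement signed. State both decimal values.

unsigned = 150, signed = -106

Unsigned: 10010110 = 150.
Signed: MSB=1 → 150 − 256 = -106.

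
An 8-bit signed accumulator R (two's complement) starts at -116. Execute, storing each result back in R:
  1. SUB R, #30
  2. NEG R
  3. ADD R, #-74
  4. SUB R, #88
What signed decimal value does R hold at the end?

Start: R = -116 = 10001100.
R = -116 − 30 = -146; wraps to 110 = 01101110
R = −(110) = -110 = 10010010
R = -110 + (-74) = -184; wraps to 72 = 01001000
R = 72 − 88 = -16 = 11110000

-16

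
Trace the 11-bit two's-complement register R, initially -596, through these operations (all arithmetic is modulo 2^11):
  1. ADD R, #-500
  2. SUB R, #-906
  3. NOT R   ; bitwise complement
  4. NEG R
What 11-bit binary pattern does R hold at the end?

11101000011

Start: R = -596 = 10110101100.
R = -596 + (-500) = -1096; wraps to 952 = 01110111000
R = 952 − (-906) = 1858; wraps to -190 = 11101000010
R = NOT 11101000010 = 00010111101 = 189
R = −(189) = -189 = 11101000011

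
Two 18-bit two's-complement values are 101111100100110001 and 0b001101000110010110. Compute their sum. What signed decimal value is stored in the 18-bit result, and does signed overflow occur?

-13625; no overflow

101111100100110001 = -67279 (signed)
0b001101000110010110 → 001101000110010110 = 53654 (signed)
  101111100100110001
+ 001101000110010110
= 111100101011000111
Result 111100101011000111: MSB = 1 → 248519 − 262144 = -13625.
Addends have opposite signs, so signed overflow cannot occur.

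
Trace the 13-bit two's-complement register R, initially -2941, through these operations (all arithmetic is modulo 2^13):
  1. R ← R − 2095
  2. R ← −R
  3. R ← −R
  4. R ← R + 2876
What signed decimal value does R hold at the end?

-2160

Start: R = -2941 = 1010010000011.
R = -2941 − 2095 = -5036; wraps to 3156 = 0110001010100
R = −(3156) = -3156 = 1001110101100
R = −(-3156) = 3156 = 0110001010100
R = 3156 + 2876 = 6032; wraps to -2160 = 1011110010000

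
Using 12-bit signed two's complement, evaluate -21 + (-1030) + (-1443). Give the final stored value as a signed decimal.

-21 + (-1030) = -1051 (101111100101)
-1051 + (-1443) = -2494 → wraps to 1602 (011001000010)

1602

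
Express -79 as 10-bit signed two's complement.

1110110001

|-79| = 79 = 0001001111 in 10 bits.
Invert the bits: 1110110000. Add 1: 1110110001.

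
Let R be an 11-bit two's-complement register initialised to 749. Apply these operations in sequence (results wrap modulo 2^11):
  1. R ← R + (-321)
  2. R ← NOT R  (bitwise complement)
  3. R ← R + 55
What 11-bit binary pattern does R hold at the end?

Start: R = 749 = 01011101101.
R = 749 + (-321) = 428 = 00110101100
R = NOT 00110101100 = 11001010011 = -429
R = -429 + 55 = -374 = 11010001010

11010001010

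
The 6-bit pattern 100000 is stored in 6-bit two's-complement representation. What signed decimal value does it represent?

-32

MSB is 1, so the value is negative.
Unsigned reading: 32. Subtract 2^6 = 64: 32 − 64 = -32.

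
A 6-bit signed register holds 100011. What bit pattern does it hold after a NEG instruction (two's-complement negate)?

011101

Invert: 011100. Add 1: 011101.
Check: 100011 = -29, 011101 = 29.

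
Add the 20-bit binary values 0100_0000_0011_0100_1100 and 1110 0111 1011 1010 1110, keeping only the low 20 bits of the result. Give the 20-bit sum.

  01000000001101001100
+ 11100111101110101110
= 00100111111011111010  (discard carry-out 1)

00100111111011111010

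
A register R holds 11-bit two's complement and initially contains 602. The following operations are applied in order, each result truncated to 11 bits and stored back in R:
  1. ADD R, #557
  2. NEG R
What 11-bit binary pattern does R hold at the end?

Start: R = 602 = 01001011010.
R = 602 + 557 = 1159; wraps to -889 = 10010000111
R = −(-889) = 889 = 01101111001

01101111001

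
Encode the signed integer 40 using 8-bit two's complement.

40 is non-negative, so write it directly in 8 bits: 00101000.

00101000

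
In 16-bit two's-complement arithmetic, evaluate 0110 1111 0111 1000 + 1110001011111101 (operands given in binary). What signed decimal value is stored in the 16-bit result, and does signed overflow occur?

0110 1111 0111 1000 → 0110111101111000 = 28536 (signed)
1110001011111101 = -7427 (signed)
  0110111101111000
+ 1110001011111101
= 0101001001110101  (discard carry-out 1)
Result 0101001001110101: MSB = 0 → value 21109.
Addends have opposite signs, so signed overflow cannot occur.

21109; no overflow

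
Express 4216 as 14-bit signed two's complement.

01000001111000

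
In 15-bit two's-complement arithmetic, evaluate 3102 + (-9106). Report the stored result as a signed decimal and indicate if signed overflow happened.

-6004; no overflow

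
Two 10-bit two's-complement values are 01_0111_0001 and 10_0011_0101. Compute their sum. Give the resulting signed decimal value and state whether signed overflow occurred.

01_0111_0001 → 0101110001 = 369 (signed)
10_0011_0101 → 1000110101 = -459 (signed)
  0101110001
+ 1000110101
= 1110100110
Result 1110100110: MSB = 1 → 934 − 1024 = -90.
Addends have opposite signs, so signed overflow cannot occur.

-90; no overflow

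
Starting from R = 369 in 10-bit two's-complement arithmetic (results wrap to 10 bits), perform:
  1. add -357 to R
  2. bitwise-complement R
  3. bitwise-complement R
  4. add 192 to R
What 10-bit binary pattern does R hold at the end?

0011001100

Start: R = 369 = 0101110001.
R = 369 + (-357) = 12 = 0000001100
R = NOT 0000001100 = 1111110011 = -13
R = NOT 1111110011 = 0000001100 = 12
R = 12 + 192 = 204 = 0011001100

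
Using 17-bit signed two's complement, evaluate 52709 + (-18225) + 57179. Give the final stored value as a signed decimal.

-39409

52709 + (-18225) = 34484 (01000011010110100)
34484 + 57179 = 91663 → wraps to -39409 (10110011000001111)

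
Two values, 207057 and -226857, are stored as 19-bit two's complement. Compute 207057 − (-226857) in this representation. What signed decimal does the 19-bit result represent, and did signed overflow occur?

-90374; overflow

207057 → 0110010100011010001
-226857 → 1001000100111010111
Subtract via negate-and-add: invert 1001000100111010111 + 1 = 0110111011000101001 (i.e. 226857).
  0110010100011010001
+ 0110111011000101001
= 1101001111011111010
Result 1101001111011111010: MSB = 1 → 433914 − 524288 = -90374.
Both addends (after negating the subtrahend) are non-negative but the stored result is negative: signed overflow. The true value 207057 − (-226857) = 433914 lies outside [-262144, 262143].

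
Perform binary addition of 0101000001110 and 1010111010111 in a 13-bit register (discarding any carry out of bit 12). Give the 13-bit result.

  0101000001110
+ 1010111010111
= 1111111100101

1111111100101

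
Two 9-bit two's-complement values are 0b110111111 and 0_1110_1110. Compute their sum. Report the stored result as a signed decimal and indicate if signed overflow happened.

0b110111111 → 110111111 = -65 (signed)
0_1110_1110 → 011101110 = 238 (signed)
  110111111
+ 011101110
= 010101101  (discard carry-out 1)
Result 010101101: MSB = 0 → value 173.
Addends have opposite signs, so signed overflow cannot occur.

173; no overflow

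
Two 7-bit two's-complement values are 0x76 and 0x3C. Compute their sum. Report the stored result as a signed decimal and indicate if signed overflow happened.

50; no overflow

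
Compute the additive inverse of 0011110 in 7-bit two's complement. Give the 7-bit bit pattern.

1100010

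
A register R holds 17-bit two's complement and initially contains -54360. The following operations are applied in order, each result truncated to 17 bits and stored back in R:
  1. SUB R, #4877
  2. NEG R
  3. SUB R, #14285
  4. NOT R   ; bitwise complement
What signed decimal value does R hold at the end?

Start: R = -54360 = 10010101110101000.
R = -54360 − 4877 = -59237 = 10001100010011011
R = −(-59237) = 59237 = 01110011101100101
R = 59237 − 14285 = 44952 = 01010111110011000
R = NOT 01010111110011000 = 10101000001100111 = -44953

-44953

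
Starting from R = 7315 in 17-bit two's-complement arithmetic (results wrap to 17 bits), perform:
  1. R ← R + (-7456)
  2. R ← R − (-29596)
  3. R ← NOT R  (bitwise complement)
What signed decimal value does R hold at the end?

-29456

Start: R = 7315 = 00001110010010011.
R = 7315 + (-7456) = -141 = 11111111101110011
R = -141 − (-29596) = 29455 = 00111001100001111
R = NOT 00111001100001111 = 11000110011110000 = -29456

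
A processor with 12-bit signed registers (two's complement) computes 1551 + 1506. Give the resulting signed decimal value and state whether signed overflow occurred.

1551 → 011000001111
1506 → 010111100010
  011000001111
+ 010111100010
= 101111110001
Result 101111110001: MSB = 1 → 3057 − 4096 = -1039.
Both addends are non-negative but the stored result is negative: signed overflow. The true value 1551 + 1506 = 3057 lies outside [-2048, 2047].

-1039; overflow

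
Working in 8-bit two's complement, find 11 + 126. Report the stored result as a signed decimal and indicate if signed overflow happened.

-119; overflow

11 → 00001011
126 → 01111110
  00001011
+ 01111110
= 10001001
Result 10001001: MSB = 1 → 137 − 256 = -119.
Both addends are non-negative but the stored result is negative: signed overflow. The true value 11 + 126 = 137 lies outside [-128, 127].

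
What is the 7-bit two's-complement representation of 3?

3 is non-negative, so write it directly in 7 bits: 0000011.

0000011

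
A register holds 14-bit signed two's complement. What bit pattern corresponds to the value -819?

|-819| = 819 = 00001100110011 in 14 bits.
Invert the bits: 11110011001100. Add 1: 11110011001101.
Check: 11110011001101 reads as 15565 − 16384 = -819.

11110011001101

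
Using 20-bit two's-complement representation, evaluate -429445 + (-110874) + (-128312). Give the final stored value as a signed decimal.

379945

-429445 + (-110874) = -540319 → wraps to 508257 (01111100000101100001)
508257 + (-128312) = 379945 (01011100110000101001)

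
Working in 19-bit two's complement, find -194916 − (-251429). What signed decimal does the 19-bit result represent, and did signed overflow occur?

56513; no overflow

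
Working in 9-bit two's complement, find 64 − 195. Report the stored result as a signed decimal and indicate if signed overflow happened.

-131; no overflow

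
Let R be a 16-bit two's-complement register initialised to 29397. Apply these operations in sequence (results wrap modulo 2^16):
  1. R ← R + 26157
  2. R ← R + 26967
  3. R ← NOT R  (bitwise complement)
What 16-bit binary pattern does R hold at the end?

1011110110100110

Start: R = 29397 = 0111001011010101.
R = 29397 + 26157 = 55554; wraps to -9982 = 1101100100000010
R = -9982 + 26967 = 16985 = 0100001001011001
R = NOT 0100001001011001 = 1011110110100110 = -16986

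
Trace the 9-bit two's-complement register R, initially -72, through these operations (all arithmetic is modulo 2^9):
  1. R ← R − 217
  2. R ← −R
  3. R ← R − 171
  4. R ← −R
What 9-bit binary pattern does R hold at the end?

110001010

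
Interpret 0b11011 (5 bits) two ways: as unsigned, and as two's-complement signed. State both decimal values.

unsigned = 27, signed = -5

Unsigned: 11011 = 27.
Signed: MSB=1 → 27 − 32 = -5.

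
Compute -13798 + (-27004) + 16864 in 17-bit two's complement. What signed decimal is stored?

-23938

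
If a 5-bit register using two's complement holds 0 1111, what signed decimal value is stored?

15

MSB is 0, so the value is non-negative: 01111 = 15.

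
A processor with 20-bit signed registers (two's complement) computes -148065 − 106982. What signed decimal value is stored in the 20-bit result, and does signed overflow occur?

-255047; no overflow

-148065 → 11011011110110011111
106982 → 00011010000111100110
Subtract via negate-and-add: invert 00011010000111100110 + 1 = 11100101111000011010 (i.e. -106982).
  11011011110110011111
+ 11100101111000011010
= 11000001101110111001  (discard carry-out 1)
Result 11000001101110111001: MSB = 1 → 793529 − 1048576 = -255047.
Both addends (after negating the subtrahend) are negative and so is the stored result: no signed overflow.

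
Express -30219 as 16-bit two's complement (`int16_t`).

|-30219| = 30219 = 0111011000001011 in 16 bits.
Invert the bits: 1000100111110100. Add 1: 1000100111110101.

1000100111110101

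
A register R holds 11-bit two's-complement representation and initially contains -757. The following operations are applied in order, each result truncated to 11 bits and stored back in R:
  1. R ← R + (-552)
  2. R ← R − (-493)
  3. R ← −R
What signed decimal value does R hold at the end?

816

Start: R = -757 = 10100001011.
R = -757 + (-552) = -1309; wraps to 739 = 01011100011
R = 739 − (-493) = 1232; wraps to -816 = 10011010000
R = −(-816) = 816 = 01100110000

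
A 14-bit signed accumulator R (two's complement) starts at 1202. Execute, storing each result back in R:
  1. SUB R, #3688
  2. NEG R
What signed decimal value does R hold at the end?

2486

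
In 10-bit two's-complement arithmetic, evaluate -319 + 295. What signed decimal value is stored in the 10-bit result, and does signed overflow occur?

-319 → 1011000001
295 → 0100100111
  1011000001
+ 0100100111
= 1111101000
Result 1111101000: MSB = 1 → 1000 − 1024 = -24.
Addends have opposite signs, so signed overflow cannot occur.

-24; no overflow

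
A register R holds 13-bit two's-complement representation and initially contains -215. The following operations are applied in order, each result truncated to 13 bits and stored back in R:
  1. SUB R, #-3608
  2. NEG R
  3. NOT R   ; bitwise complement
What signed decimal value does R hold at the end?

3392

Start: R = -215 = 1111100101001.
R = -215 − (-3608) = 3393 = 0110101000001
R = −(3393) = -3393 = 1001010111111
R = NOT 1001010111111 = 0110101000000 = 3392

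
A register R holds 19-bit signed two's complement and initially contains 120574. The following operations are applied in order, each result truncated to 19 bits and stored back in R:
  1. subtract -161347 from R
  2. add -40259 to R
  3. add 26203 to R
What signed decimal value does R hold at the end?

-256423

Start: R = 120574 = 0011101011011111110.
R = 120574 − (-161347) = 281921; wraps to -242367 = 1000100110101000001
R = -242367 + (-40259) = -282626; wraps to 241662 = 0111010111111111110
R = 241662 + 26203 = 267865; wraps to -256423 = 1000001011001011001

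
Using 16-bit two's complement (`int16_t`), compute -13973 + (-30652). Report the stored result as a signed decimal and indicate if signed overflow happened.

-13973 → 1100100101101011
-30652 → 1000100001000100
  1100100101101011
+ 1000100001000100
= 0101000110101111  (discard carry-out 1)
Result 0101000110101111: MSB = 0 → value 20911.
Both addends are negative but the stored result is non-negative: signed overflow. The true value -13973 + (-30652) = -44625 lies outside [-32768, 32767].

20911; overflow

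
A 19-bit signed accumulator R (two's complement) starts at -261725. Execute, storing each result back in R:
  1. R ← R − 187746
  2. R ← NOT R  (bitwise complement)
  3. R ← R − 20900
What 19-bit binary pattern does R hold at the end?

1101000101000011010

Start: R = -261725 = 1000000000110100011.
R = -261725 − 187746 = -449471; wraps to 74817 = 0010010010001000001
R = NOT 0010010010001000001 = 1101101101110111110 = -74818
R = -74818 − 20900 = -95718 = 1101000101000011010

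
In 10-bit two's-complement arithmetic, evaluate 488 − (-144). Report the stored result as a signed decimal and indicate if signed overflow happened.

-392; overflow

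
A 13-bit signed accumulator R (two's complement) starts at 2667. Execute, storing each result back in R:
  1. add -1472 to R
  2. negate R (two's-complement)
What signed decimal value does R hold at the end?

-1195

Start: R = 2667 = 0101001101011.
R = 2667 + (-1472) = 1195 = 0010010101011
R = −(1195) = -1195 = 1101101010101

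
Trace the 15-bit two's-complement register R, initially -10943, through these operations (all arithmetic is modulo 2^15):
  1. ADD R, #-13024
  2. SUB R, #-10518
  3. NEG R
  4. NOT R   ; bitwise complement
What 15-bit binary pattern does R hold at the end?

100101101110110

Start: R = -10943 = 101010101000001.
R = -10943 + (-13024) = -23967; wraps to 8801 = 010001001100001
R = 8801 − (-10518) = 19319; wraps to -13449 = 100101101110111
R = −(-13449) = 13449 = 011010010001001
R = NOT 011010010001001 = 100101101110110 = -13450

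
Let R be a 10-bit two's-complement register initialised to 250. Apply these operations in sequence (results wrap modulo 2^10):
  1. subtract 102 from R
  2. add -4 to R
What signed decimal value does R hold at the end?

Start: R = 250 = 0011111010.
R = 250 − 102 = 148 = 0010010100
R = 148 + (-4) = 144 = 0010010000

144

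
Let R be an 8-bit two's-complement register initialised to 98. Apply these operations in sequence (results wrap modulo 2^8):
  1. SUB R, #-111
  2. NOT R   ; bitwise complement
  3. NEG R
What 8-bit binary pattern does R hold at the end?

11010010

Start: R = 98 = 01100010.
R = 98 − (-111) = 209; wraps to -47 = 11010001
R = NOT 11010001 = 00101110 = 46
R = −(46) = -46 = 11010010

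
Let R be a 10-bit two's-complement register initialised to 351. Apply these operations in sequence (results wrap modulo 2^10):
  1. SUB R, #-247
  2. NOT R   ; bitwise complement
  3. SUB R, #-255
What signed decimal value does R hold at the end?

-344

Start: R = 351 = 0101011111.
R = 351 − (-247) = 598; wraps to -426 = 1001010110
R = NOT 1001010110 = 0110101001 = 425
R = 425 − (-255) = 680; wraps to -344 = 1010101000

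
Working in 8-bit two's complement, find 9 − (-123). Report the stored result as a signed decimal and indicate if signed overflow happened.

9 → 00001001
-123 → 10000101
Subtract via negate-and-add: invert 10000101 + 1 = 01111011 (i.e. 123).
  00001001
+ 01111011
= 10000100
Result 10000100: MSB = 1 → 132 − 256 = -124.
Both addends (after negating the subtrahend) are non-negative but the stored result is negative: signed overflow. The true value 9 − (-123) = 132 lies outside [-128, 127].

-124; overflow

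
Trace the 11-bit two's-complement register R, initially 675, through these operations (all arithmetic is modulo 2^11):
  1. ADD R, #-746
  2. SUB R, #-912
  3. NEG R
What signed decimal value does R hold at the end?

-841

Start: R = 675 = 01010100011.
R = 675 + (-746) = -71 = 11110111001
R = -71 − (-912) = 841 = 01101001001
R = −(841) = -841 = 10010110111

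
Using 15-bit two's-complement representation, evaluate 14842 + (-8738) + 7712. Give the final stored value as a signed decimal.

13816

14842 + (-8738) = 6104 (001011111011000)
6104 + 7712 = 13816 (011010111111000)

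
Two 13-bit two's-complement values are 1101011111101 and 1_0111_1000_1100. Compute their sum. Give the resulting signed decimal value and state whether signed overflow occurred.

1101011111101 = -1283 (signed)
1_0111_1000_1100 → 1011110001100 = -2164 (signed)
  1101011111101
+ 1011110001100
= 1001010001001  (discard carry-out 1)
Result 1001010001001: MSB = 1 → 4745 − 8192 = -3447.
Both addends are negative and so is the stored result: no signed overflow.

-3447; no overflow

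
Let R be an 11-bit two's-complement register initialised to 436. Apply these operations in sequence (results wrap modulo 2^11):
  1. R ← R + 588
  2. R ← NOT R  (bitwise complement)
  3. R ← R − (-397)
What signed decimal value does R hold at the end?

-628

Start: R = 436 = 00110110100.
R = 436 + 588 = 1024; wraps to -1024 = 10000000000
R = NOT 10000000000 = 01111111111 = 1023
R = 1023 − (-397) = 1420; wraps to -628 = 10110001100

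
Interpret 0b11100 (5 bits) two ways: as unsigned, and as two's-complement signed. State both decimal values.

Unsigned: 11100 = 28.
Signed: MSB=1 → 28 − 32 = -4.

unsigned = 28, signed = -4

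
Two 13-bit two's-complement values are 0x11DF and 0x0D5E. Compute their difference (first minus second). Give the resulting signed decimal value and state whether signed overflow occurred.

1153; overflow

0x11DF = 1000111011111 = -3617 (signed)
0x0D5E = 0110101011110 = 3422 (signed)
Subtract via negate-and-add: invert 0110101011110 + 1 = 1001010100010 (i.e. -3422).
  1000111011111
+ 1001010100010
= 0010010000001  (discard carry-out 1)
Result 0010010000001: MSB = 0 → value 1153.
Both addends (after negating the subtrahend) are negative but the stored result is non-negative: signed overflow. The true value -3617 − 3422 = -7039 lies outside [-4096, 4095].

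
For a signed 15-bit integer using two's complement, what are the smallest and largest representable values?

Minimum: −2^14 = -16384.
Maximum: 2^14 − 1 = 16383.

min = -16384, max = 16383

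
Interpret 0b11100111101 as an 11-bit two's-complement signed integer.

-195

MSB is 1, so the value is negative.
Unsigned reading: 1853. Subtract 2^11 = 2048: 1853 − 2048 = -195.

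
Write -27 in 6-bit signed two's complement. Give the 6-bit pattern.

100101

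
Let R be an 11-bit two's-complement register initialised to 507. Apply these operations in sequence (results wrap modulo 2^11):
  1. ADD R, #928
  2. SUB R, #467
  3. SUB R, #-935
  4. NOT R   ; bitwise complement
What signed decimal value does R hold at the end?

144

Start: R = 507 = 00111111011.
R = 507 + 928 = 1435; wraps to -613 = 10110011011
R = -613 − 467 = -1080; wraps to 968 = 01111001000
R = 968 − (-935) = 1903; wraps to -145 = 11101101111
R = NOT 11101101111 = 00010010000 = 144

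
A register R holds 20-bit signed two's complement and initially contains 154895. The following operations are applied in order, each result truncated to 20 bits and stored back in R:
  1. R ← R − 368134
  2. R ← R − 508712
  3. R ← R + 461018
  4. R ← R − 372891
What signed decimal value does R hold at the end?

Start: R = 154895 = 00100101110100001111.
R = 154895 − 368134 = -213239 = 11001011111100001001
R = -213239 − 508712 = -721951; wraps to 326625 = 01001111101111100001
R = 326625 + 461018 = 787643; wraps to -260933 = 11000000010010111011
R = -260933 − 372891 = -633824; wraps to 414752 = 01100101010000100000

414752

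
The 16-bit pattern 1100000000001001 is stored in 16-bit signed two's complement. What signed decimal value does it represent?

-16375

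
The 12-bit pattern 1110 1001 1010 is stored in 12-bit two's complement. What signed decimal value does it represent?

-358

MSB is 1, so the value is negative.
Unsigned reading: 3738. Subtract 2^12 = 4096: 3738 − 4096 = -358.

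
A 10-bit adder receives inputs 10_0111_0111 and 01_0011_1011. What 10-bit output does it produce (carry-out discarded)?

1110110010

  1001110111
+ 0100111011
= 1110110010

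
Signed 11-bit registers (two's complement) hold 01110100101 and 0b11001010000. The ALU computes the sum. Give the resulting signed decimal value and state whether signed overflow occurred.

501; no overflow

01110100101 = 933 (signed)
0b11001010000 → 11001010000 = -432 (signed)
  01110100101
+ 11001010000
= 00111110101  (discard carry-out 1)
Result 00111110101: MSB = 0 → value 501.
Addends have opposite signs, so signed overflow cannot occur.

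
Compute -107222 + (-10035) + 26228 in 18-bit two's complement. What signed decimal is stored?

-91029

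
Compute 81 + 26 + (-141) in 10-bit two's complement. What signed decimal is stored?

-34

81 + 26 = 107 (0001101011)
107 + (-141) = -34 (1111011110)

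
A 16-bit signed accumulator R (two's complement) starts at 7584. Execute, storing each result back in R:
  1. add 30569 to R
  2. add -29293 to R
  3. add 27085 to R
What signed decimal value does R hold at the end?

-29591

Start: R = 7584 = 0001110110100000.
R = 7584 + 30569 = 38153; wraps to -27383 = 1001010100001001
R = -27383 + (-29293) = -56676; wraps to 8860 = 0010001010011100
R = 8860 + 27085 = 35945; wraps to -29591 = 1000110001101001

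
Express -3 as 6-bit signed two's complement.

111101

|-3| = 3 = 000011 in 6 bits.
Invert the bits: 111100. Add 1: 111101.
Check: 111101 reads as 61 − 64 = -3.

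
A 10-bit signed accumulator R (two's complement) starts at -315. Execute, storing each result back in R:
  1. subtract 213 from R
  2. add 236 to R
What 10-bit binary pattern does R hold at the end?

Start: R = -315 = 1011000101.
R = -315 − 213 = -528; wraps to 496 = 0111110000
R = 496 + 236 = 732; wraps to -292 = 1011011100

1011011100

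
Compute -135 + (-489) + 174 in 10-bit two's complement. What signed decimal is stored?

-450

-135 + (-489) = -624 → wraps to 400 (0110010000)
400 + 174 = 574 → wraps to -450 (1000111110)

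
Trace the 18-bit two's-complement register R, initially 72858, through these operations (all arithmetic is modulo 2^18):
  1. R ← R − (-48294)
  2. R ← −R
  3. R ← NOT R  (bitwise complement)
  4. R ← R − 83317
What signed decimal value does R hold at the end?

37834

Start: R = 72858 = 010001110010011010.
R = 72858 − (-48294) = 121152 = 011101100101000000
R = −(121152) = -121152 = 100010011011000000
R = NOT 100010011011000000 = 011101100100111111 = 121151
R = 121151 − 83317 = 37834 = 001001001111001010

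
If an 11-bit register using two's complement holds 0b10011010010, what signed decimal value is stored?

-814

MSB is 1, so the value is negative.
Invert: 01100101101. Add 1: 01100101110 = 814. So the value is −814.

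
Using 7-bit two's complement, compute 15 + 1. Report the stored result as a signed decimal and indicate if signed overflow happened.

16; no overflow

15 → 0001111
1 → 0000001
  0001111
+ 0000001
= 0010000
Result 0010000: MSB = 0 → value 16.
Both addends are non-negative and so is the stored result: no signed overflow.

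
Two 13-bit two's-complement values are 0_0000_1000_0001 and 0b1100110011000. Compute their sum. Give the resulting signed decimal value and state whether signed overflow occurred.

-1511; no overflow

0_0000_1000_0001 → 0000010000001 = 129 (signed)
0b1100110011000 → 1100110011000 = -1640 (signed)
  0000010000001
+ 1100110011000
= 1101000011001
Result 1101000011001: MSB = 1 → 6681 − 8192 = -1511.
Addends have opposite signs, so signed overflow cannot occur.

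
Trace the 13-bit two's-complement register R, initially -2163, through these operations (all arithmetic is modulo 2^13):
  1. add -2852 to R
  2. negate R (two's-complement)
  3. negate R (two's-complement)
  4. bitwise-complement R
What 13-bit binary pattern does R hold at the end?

1001110010110

Start: R = -2163 = 1011110001101.
R = -2163 + (-2852) = -5015; wraps to 3177 = 0110001101001
R = −(3177) = -3177 = 1001110010111
R = −(-3177) = 3177 = 0110001101001
R = NOT 0110001101001 = 1001110010110 = -3178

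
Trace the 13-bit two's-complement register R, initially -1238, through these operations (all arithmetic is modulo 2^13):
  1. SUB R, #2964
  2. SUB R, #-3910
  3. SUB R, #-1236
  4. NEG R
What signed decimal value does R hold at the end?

Start: R = -1238 = 1101100101010.
R = -1238 − 2964 = -4202; wraps to 3990 = 0111110010110
R = 3990 − (-3910) = 7900; wraps to -292 = 1111011011100
R = -292 − (-1236) = 944 = 0001110110000
R = −(944) = -944 = 1110001010000

-944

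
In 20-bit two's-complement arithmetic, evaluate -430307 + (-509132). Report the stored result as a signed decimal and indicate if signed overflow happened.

109137; overflow

-430307 → 10010110111100011101
-509132 → 10000011101100110100
  10010110111100011101
+ 10000011101100110100
= 00011010101001010001  (discard carry-out 1)
Result 00011010101001010001: MSB = 0 → value 109137.
Both addends are negative but the stored result is non-negative: signed overflow. The true value -430307 + (-509132) = -939439 lies outside [-524288, 524287].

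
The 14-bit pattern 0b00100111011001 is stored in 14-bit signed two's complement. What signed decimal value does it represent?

2521

MSB is 0, so the value is non-negative: 00100111011001 = 2521.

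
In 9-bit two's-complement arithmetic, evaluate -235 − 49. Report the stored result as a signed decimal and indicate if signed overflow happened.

228; overflow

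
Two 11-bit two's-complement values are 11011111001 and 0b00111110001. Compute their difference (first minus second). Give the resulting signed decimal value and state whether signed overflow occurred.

-760; no overflow

11011111001 = -263 (signed)
0b00111110001 → 00111110001 = 497 (signed)
Subtract via negate-and-add: invert 00111110001 + 1 = 11000001111 (i.e. -497).
  11011111001
+ 11000001111
= 10100001000  (discard carry-out 1)
Result 10100001000: MSB = 1 → 1288 − 2048 = -760.
Both addends (after negating the subtrahend) are negative and so is the stored result: no signed overflow.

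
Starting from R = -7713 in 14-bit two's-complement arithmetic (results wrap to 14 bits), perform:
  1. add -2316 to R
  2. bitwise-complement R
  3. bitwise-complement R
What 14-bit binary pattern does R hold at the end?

01100011010011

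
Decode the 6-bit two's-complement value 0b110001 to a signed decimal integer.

MSB is 1, so the value is negative.
Invert: 001110. Add 1: 001111 = 15. So the value is −15.

-15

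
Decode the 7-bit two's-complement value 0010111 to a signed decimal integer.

23

MSB is 0, so the value is non-negative: 0010111 = 23.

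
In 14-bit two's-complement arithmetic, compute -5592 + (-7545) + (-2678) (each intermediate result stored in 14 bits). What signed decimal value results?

569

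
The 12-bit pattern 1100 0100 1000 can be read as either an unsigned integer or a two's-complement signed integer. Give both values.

Unsigned: 110001001000 = 3144.
Signed: MSB=1 → 3144 − 4096 = -952.

unsigned = 3144, signed = -952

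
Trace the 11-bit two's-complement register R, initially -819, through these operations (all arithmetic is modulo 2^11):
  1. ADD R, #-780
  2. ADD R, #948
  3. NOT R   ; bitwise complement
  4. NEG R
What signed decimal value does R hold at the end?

Start: R = -819 = 10011001101.
R = -819 + (-780) = -1599; wraps to 449 = 00111000001
R = 449 + 948 = 1397; wraps to -651 = 10101110101
R = NOT 10101110101 = 01010001010 = 650
R = −(650) = -650 = 10101110110

-650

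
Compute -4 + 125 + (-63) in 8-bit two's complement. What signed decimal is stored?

-4 + 125 = 121 (01111001)
121 + (-63) = 58 (00111010)

58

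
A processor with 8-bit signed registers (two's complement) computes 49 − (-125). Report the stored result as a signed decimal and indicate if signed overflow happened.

49 → 00110001
-125 → 10000011
Subtract via negate-and-add: invert 10000011 + 1 = 01111101 (i.e. 125).
  00110001
+ 01111101
= 10101110
Result 10101110: MSB = 1 → 174 − 256 = -82.
Both addends (after negating the subtrahend) are non-negative but the stored result is negative: signed overflow. The true value 49 − (-125) = 174 lies outside [-128, 127].

-82; overflow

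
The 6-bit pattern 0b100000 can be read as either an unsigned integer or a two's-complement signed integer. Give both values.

Unsigned: 100000 = 32.
Signed: MSB=1 → 32 − 64 = -32.

unsigned = 32, signed = -32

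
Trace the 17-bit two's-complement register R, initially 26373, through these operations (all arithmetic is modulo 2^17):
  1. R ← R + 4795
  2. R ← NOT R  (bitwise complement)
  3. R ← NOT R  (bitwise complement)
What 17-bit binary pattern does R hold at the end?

00111100111000000

Start: R = 26373 = 00110011100000101.
R = 26373 + 4795 = 31168 = 00111100111000000
R = NOT 00111100111000000 = 11000011000111111 = -31169
R = NOT 11000011000111111 = 00111100111000000 = 31168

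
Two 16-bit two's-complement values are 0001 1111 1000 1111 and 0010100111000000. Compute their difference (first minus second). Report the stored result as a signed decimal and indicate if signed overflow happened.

-2609; no overflow

0001 1111 1000 1111 → 0001111110001111 = 8079 (signed)
0010100111000000 = 10688 (signed)
Subtract via negate-and-add: invert 0010100111000000 + 1 = 1101011001000000 (i.e. -10688).
  0001111110001111
+ 1101011001000000
= 1111010111001111
Result 1111010111001111: MSB = 1 → 62927 − 65536 = -2609.
Addends (after negating the subtrahend) have opposite signs, so signed overflow cannot occur.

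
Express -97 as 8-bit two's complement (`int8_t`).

10011111

|-97| = 97 = 01100001 in 8 bits.
Invert the bits: 10011110. Add 1: 10011111.
Check: 10011111 reads as 159 − 256 = -97.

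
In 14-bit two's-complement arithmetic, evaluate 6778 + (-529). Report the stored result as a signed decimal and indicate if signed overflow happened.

6249; no overflow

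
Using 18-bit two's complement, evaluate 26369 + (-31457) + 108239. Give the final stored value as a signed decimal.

26369 + (-31457) = -5088 (111110110000100000)
-5088 + 108239 = 103151 (011001001011101111)

103151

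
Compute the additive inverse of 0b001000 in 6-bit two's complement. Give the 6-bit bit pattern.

Invert: 110111. Add 1: 111000.
Check: 001000 = 8, 111000 = -8.

111000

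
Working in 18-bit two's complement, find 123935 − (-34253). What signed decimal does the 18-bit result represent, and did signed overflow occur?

123935 → 011110010000011111
-34253 → 110111101000110011
Subtract via negate-and-add: invert 110111101000110011 + 1 = 001000010111001101 (i.e. 34253).
  011110010000011111
+ 001000010111001101
= 100110100111101100
Result 100110100111101100: MSB = 1 → 158188 − 262144 = -103956.
Both addends (after negating the subtrahend) are non-negative but the stored result is negative: signed overflow. The true value 123935 − (-34253) = 158188 lies outside [-131072, 131071].

-103956; overflow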